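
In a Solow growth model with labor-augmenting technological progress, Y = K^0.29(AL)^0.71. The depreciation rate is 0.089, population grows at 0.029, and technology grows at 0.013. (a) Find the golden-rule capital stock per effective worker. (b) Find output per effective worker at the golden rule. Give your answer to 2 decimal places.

Break-even investment rate: n + g + δ = 0.029 + 0.013 + 0.089 = 0.131.
Setting f'(k) = n+g+δ gives 0.29·k^(0.29−1) = 0.131, hence k_gold = (0.29/0.131)^(1/0.71) ≈ 3.0626.
y_gold = 3.0626^0.29 ≈ 1.3835.

(a) k_gold ≈ 3.06; (b) y_gold ≈ 1.38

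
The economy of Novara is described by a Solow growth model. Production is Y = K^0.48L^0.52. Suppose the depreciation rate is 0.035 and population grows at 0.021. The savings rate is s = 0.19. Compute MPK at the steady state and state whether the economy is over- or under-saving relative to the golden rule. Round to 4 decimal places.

under-saving; MPK ≈ 0.1415

n + δ = 0.021 + 0.035 = 0.056.
Steady-state k*: s·k^0.48 = 0.056·k gives k* = (0.19/0.056)^(1/0.52) ≈ 10.4790.
MPK = 0.48·10.4790^(-0.52) ≈ 0.1415.
MPK > n+δ = 0.056, so the economy is dynamically efficient (under-saving).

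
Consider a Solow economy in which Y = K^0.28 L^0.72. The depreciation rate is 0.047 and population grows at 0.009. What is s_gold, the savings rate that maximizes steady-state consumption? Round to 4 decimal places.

The effective depreciation rate is n + δ = 0.009 + 0.047 = 0.056.
At the golden rule MPK = n+δ, and in any Cobb-Douglas steady state s = (n+δ)·k/y = MPK·k/y = capital's share 0.28.

s_gold = 0.2800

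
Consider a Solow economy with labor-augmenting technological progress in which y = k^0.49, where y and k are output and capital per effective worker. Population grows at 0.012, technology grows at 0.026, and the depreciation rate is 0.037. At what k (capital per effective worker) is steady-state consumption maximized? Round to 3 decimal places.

The effective depreciation rate is n + g + δ = 0.012 + 0.026 + 0.037 = 0.075.
Maximizing c = f(k) − (n+g+δ)·k gives f'(k) = n+g+δ, i.e. 0.49·k^(0.49−1) = 0.075, so k_gold = (0.49/0.075)^(1/0.51) ≈ 39.6555.

k_gold ≈ 39.656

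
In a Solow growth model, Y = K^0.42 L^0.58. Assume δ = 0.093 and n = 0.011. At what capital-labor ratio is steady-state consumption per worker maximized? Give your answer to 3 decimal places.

Break-even investment rate: n + δ = 0.011 + 0.093 = 0.104.
Setting f'(k) = n+δ gives 0.42·k^(0.42−1) = 0.104, hence k_gold = (0.42/0.104)^(1/0.58) ≈ 11.0969.

k_gold ≈ 11.097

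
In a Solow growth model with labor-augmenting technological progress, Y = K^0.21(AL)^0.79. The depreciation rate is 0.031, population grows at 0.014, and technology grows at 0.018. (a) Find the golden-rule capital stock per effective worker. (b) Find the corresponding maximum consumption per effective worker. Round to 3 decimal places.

(a) k_gold ≈ 4.591; (b) c_gold ≈ 1.088

Break-even investment rate: n + g + δ = 0.014 + 0.018 + 0.031 = 0.063.
At the golden rule the marginal product of capital equals n+g+δ: 0.21·k^(0.21−1) = 0.063. Solving, k_gold = (0.21/0.063)^(1/0.79) ≈ 4.5906.
y_gold = 4.5906^0.21 ≈ 1.3772; c_gold = y_gold − 0.063·k_gold ≈ 1.0880.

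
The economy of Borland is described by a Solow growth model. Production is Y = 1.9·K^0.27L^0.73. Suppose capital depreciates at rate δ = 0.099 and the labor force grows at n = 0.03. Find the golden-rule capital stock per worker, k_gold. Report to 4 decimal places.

k_gold ≈ 6.6263

Capital per worker breaks even when investment replaces (n + δ)·k; here n + δ = 0.129.
Setting f'(k) = n+δ gives 0.27·1.9·k^(0.27−1) = 0.129, hence k_gold = (0.27·1.9/0.129)^(1/0.73) ≈ 6.6263.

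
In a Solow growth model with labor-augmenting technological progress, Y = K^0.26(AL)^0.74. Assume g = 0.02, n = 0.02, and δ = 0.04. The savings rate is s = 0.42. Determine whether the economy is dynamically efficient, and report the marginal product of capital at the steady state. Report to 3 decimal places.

dynamically inefficient; MPK ≈ 0.050

The effective depreciation rate is n + g + δ = 0.02 + 0.02 + 0.04 = 0.08.
Steady-state k*: s·k^0.26 = 0.08·k gives k* = (0.42/0.08)^(1/0.74) ≈ 9.4013.
MPK = 0.26·9.4013^(-0.74) ≈ 0.0495.
MPK < n+g+δ = 0.08, so the economy is dynamically inefficient (over-saving).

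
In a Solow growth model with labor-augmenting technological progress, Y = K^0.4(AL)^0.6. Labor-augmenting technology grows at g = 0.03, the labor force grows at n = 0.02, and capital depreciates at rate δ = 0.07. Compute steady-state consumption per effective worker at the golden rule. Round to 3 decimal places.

n + g + δ = 0.02 + 0.03 + 0.07 = 0.12.
Setting f'(k) = n+g+δ gives 0.4·k^(0.4−1) = 0.12, hence k_gold = (0.4/0.12)^(1/0.6) ≈ 7.4381.
y_gold = 7.4381^0.4 ≈ 2.2314.
c_gold = y_gold − (n+g+δ)·k_gold = 2.2314 − 0.12·7.4381 ≈ 1.3389.

c_gold ≈ 1.339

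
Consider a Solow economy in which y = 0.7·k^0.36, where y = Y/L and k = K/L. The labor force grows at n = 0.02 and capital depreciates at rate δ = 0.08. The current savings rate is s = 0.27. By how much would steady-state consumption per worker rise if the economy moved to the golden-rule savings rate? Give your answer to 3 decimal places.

The effective depreciation rate is n + δ = 0.02 + 0.08 = 0.1.
Current steady state (s = 0.27): k* = (0.27·0.7/0.1)^(1/0.64) ≈ 2.7038, y* = 0.7·2.7038^0.36 ≈ 1.0014, c* = (1−0.27)·1.0014 ≈ 0.7310.
Setting f'(k) = n+δ gives 0.36·0.7·k^(0.36−1) = 0.1, hence k_gold = (0.36·0.7/0.1)^(1/0.64) ≈ 4.2383.
y_gold = 0.7·4.2383^0.36 ≈ 1.1773, c_gold = y_gold − 0.1·k_gold ≈ 0.7535.
Gain: Δc = 0.7535 − 0.7310 ≈ 0.0224.

Δc ≈ 0.022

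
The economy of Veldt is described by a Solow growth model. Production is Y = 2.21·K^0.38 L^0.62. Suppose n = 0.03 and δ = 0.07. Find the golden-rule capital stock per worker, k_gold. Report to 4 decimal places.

k_gold ≈ 30.9461

Capital per worker breaks even when investment replaces (n + δ)·k; here n + δ = 0.1.
At the golden rule the marginal product of capital equals n+δ: 0.38·2.21·k^(0.38−1) = 0.1. Solving, k_gold = (0.38·2.21/0.1)^(1/0.62) ≈ 30.9461.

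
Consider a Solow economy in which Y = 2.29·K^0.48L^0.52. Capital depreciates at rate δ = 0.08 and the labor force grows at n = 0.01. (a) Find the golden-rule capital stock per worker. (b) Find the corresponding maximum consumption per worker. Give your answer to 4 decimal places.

(a) k_gold ≈ 123.0455; (b) c_gold ≈ 11.9969

Capital per worker breaks even when investment replaces (n + δ)·k; here n + δ = 0.09.
Maximizing c = f(k) − (n+δ)·k gives f'(k) = n+δ, i.e. 0.48·2.29·k^(0.48−1) = 0.09, so k_gold = (0.48·2.29/0.09)^(1/0.52) ≈ 123.0455.
y_gold = 2.29·123.0455^0.48 ≈ 23.0710; c_gold = y_gold − 0.09·k_gold ≈ 11.9969.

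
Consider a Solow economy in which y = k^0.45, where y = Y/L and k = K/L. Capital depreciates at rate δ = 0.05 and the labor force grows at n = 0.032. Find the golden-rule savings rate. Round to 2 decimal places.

n + δ = 0.032 + 0.05 = 0.082.
At the golden rule MPK = n+δ, and in any Cobb-Douglas steady state s = (n+δ)·k/y = MPK·k/y = capital's share 0.45.

s_gold = 0.45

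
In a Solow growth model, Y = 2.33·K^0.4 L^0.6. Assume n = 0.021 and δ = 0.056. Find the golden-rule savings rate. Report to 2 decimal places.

Capital per worker breaks even when investment replaces (n + δ)·k; here n + δ = 0.077.
At the golden rule MPK = n+δ, and in any Cobb-Douglas steady state s = (n+δ)·k/y = MPK·k/y = capital's share 0.4.

s_gold = 0.40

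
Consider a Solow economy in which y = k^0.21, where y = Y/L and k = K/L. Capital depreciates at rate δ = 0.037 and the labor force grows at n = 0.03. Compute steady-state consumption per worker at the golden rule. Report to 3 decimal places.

c_gold ≈ 1.070

Break-even investment rate: n + δ = 0.03 + 0.037 = 0.067.
Setting f'(k) = n+δ gives 0.21·k^(0.21−1) = 0.067, hence k_gold = (0.21/0.067)^(1/0.79) ≈ 4.2465.
y_gold = 4.2465^0.21 ≈ 1.3548.
c_gold = y_gold − (n+δ)·k_gold = 1.3548 − 0.067·4.2465 ≈ 1.0703.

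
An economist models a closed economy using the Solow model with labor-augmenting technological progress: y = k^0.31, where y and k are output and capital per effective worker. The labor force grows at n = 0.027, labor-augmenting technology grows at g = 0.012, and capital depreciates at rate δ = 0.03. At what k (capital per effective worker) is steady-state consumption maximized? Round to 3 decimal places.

k_gold ≈ 8.824

n + g + δ = 0.027 + 0.012 + 0.03 = 0.069.
Golden rule sets MPK = n+g+δ: 0.31·k^(0.31−1) = 0.069, so k_gold = (0.31/0.069)^(1/0.69) ≈ 8.8241.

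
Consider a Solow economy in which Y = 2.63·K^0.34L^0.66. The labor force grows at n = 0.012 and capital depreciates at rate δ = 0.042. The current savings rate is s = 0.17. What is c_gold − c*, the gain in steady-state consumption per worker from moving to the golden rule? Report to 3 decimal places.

Break-even investment rate: n + δ = 0.012 + 0.042 = 0.054.
Current steady state (s = 0.17): k* = (0.17·2.63/0.054)^(1/0.66) ≈ 24.5995, y* = 2.63·24.5995^0.34 ≈ 7.8139, c* = (1−0.17)·7.8139 ≈ 6.4856.
Setting f'(k) = n+δ gives 0.34·2.63·k^(0.34−1) = 0.054, hence k_gold = (0.34·2.63/0.054)^(1/0.66) ≈ 70.3124.
y_gold = 2.63·70.3124^0.34 ≈ 11.1673, c_gold = y_gold − 0.054·k_gold ≈ 7.3704.
Gain: Δc = 7.3704 − 6.4856 ≈ 0.8848.

Δc ≈ 0.885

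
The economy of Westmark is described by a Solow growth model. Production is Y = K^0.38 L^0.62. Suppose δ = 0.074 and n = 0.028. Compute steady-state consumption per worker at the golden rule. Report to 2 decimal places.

c_gold ≈ 1.39

The effective depreciation rate is n + δ = 0.028 + 0.074 = 0.102.
Maximizing c = f(k) − (n+δ)·k gives f'(k) = n+δ, i.e. 0.38·k^(0.38−1) = 0.102, so k_gold = (0.38/0.102)^(1/0.62) ≈ 8.3419.
y_gold = 8.3419^0.38 ≈ 2.2391.
c_gold = y_gold − (n+δ)·k_gold = 2.2391 − 0.102·8.3419 ≈ 1.3883.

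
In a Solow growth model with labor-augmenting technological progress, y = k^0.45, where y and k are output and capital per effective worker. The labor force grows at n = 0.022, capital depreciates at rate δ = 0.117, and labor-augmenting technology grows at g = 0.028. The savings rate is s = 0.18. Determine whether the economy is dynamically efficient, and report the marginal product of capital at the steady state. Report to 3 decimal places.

Break-even investment rate: n + g + δ = 0.022 + 0.028 + 0.117 = 0.167.
Steady-state k*: s·k^0.45 = 0.167·k gives k* = (0.18/0.167)^(1/0.55) ≈ 1.1460.
MPK = 0.45·1.1460^(-0.55) ≈ 0.4175.
MPK > n+g+δ = 0.167, so the economy is dynamically efficient (under-saving).

dynamically efficient; MPK ≈ 0.418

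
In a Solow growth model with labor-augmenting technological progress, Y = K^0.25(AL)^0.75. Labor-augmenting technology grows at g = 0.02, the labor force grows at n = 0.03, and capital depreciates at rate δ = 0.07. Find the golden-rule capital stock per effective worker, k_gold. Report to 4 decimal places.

The effective depreciation rate is n + g + δ = 0.03 + 0.02 + 0.07 = 0.12.
Maximizing c = f(k) − (n+g+δ)·k gives f'(k) = n+g+δ, i.e. 0.25·k^(0.25−1) = 0.12, so k_gold = (0.25/0.12)^(1/0.75) ≈ 2.6608.

k_gold ≈ 2.6608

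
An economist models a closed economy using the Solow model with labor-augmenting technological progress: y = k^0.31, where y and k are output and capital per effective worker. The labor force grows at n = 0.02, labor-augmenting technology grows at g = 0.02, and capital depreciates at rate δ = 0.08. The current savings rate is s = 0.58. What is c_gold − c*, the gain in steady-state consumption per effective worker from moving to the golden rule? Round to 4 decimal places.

The effective depreciation rate is n + g + δ = 0.02 + 0.02 + 0.08 = 0.12.
Current steady state (s = 0.58): k* = (0.58/0.12)^(1/0.69) ≈ 9.8098, y* = 9.8098^0.31 ≈ 2.0296, c* = (1−0.58)·2.0296 ≈ 0.8524.
At the golden rule the marginal product of capital equals n+g+δ: 0.31·k^(0.31−1) = 0.12. Solving, k_gold = (0.31/0.12)^(1/0.69) ≈ 3.9570.
y_gold = 3.9570^0.31 ≈ 1.5317, c_gold = y_gold − 0.12·k_gold ≈ 1.0569.
Gain: Δc = 1.0569 − 0.8524 ≈ 0.2045.

Δc ≈ 0.2045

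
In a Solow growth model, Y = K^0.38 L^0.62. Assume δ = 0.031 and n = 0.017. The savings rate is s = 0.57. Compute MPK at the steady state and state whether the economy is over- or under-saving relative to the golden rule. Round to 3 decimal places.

over-saving; MPK ≈ 0.032

The effective depreciation rate is n + δ = 0.017 + 0.031 = 0.048.
Steady-state k*: s·k^0.38 = 0.048·k gives k* = (0.57/0.048)^(1/0.62) ≈ 54.1103.
MPK = 0.38·54.1103^(-0.62) ≈ 0.0320.
MPK < n+δ = 0.048, so the economy is dynamically inefficient (over-saving).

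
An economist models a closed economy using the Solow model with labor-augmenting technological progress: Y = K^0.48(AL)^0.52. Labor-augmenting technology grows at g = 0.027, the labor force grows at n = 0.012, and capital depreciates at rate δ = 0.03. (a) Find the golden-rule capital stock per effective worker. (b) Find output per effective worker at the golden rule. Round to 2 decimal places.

(a) k_gold ≈ 41.69; (b) y_gold ≈ 5.99

n + g + δ = 0.012 + 0.027 + 0.03 = 0.069.
Maximizing c = f(k) − (n+g+δ)·k gives f'(k) = n+g+δ, i.e. 0.48·k^(0.48−1) = 0.069, so k_gold = (0.48/0.069)^(1/0.52) ≈ 41.6855.
y_gold = 41.6855^0.48 ≈ 5.9923.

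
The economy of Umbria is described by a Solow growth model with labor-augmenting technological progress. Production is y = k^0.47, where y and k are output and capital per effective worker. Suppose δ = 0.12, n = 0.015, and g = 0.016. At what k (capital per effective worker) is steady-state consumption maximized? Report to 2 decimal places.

k_gold ≈ 8.52

Break-even investment rate: n + g + δ = 0.015 + 0.016 + 0.12 = 0.151.
Setting f'(k) = n+g+δ gives 0.47·k^(0.47−1) = 0.151, hence k_gold = (0.47/0.151)^(1/0.53) ≈ 8.5196.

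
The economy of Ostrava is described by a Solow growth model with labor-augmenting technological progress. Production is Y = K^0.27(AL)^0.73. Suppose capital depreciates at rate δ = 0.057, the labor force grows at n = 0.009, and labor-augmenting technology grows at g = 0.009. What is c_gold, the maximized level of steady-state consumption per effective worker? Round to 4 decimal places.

c_gold ≈ 1.1724

n + g + δ = 0.009 + 0.009 + 0.057 = 0.075.
Golden rule sets MPK = n+g+δ: 0.27·k^(0.27−1) = 0.075, so k_gold = (0.27/0.075)^(1/0.73) ≈ 5.7817.
y_gold = 5.7817^0.27 ≈ 1.6060.
c_gold = y_gold − (n+g+δ)·k_gold = 1.6060 − 0.075·5.7817 ≈ 1.1724.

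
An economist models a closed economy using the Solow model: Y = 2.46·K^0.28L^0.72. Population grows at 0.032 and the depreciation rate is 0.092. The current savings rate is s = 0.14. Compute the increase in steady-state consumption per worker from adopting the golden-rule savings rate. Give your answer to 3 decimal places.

Capital per worker breaks even when investment replaces (n + δ)·k; here n + δ = 0.124.
Current steady state (s = 0.14): k* = (0.14·2.46/0.124)^(1/0.72) ≈ 4.1321, y* = 2.46·4.1321^0.28 ≈ 3.6598, c* = (1−0.14)·3.6598 ≈ 3.1475.
At the golden rule the marginal product of capital equals n+δ: 0.28·2.46·k^(0.28−1) = 0.124. Solving, k_gold = (0.28·2.46/0.124)^(1/0.72) ≈ 10.8210.
y_gold = 2.46·10.8210^0.28 ≈ 4.7921, c_gold = y_gold − 0.124·k_gold ≈ 3.4503.
Gain: Δc = 3.4503 − 3.1475 ≈ 0.3029.

Δc ≈ 0.303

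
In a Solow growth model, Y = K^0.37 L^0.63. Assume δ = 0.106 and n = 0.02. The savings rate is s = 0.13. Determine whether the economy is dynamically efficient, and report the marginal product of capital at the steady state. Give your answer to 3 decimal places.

Break-even investment rate: n + δ = 0.02 + 0.106 = 0.126.
Steady-state k*: s·k^0.37 = 0.126·k gives k* = (0.13/0.126)^(1/0.63) ≈ 1.0509.
MPK = 0.37·1.0509^(-0.63) ≈ 0.3586.
MPK > n+δ = 0.126, so the economy is dynamically efficient (under-saving).

dynamically efficient; MPK ≈ 0.359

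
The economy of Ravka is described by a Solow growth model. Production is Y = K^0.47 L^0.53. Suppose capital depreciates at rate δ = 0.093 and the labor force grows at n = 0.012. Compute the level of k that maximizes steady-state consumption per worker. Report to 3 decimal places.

n + δ = 0.012 + 0.093 = 0.105.
At the golden rule the marginal product of capital equals n+δ: 0.47·k^(0.47−1) = 0.105. Solving, k_gold = (0.47/0.105)^(1/0.53) ≈ 16.9094.

k_gold ≈ 16.909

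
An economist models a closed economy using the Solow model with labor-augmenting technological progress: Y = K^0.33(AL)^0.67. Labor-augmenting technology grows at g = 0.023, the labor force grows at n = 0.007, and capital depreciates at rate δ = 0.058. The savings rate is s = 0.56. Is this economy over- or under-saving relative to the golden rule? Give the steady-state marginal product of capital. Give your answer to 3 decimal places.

Capital per effective worker breaks even when investment replaces (n + g + δ)·k; here n + g + δ = 0.088.
Steady-state k*: s·k^0.33 = 0.088·k gives k* = (0.56/0.088)^(1/0.67) ≈ 15.8329.
MPK = 0.33·15.8329^(-0.67) ≈ 0.0519.
MPK < n+g+δ = 0.088, so the economy is dynamically inefficient (over-saving).

over-saving; MPK ≈ 0.052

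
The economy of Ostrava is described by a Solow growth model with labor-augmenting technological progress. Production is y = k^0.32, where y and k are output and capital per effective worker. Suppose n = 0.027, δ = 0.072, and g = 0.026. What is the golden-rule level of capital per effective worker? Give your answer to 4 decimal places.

k_gold ≈ 3.9843

n + g + δ = 0.027 + 0.026 + 0.072 = 0.125.
Maximizing c = f(k) − (n+g+δ)·k gives f'(k) = n+g+δ, i.e. 0.32·k^(0.32−1) = 0.125, so k_gold = (0.32/0.125)^(1/0.68) ≈ 3.9843.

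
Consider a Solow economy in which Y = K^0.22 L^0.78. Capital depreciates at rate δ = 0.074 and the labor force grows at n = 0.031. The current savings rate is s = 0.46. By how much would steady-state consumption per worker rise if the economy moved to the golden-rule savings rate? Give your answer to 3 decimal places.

Δc ≈ 0.142

Capital per worker breaks even when investment replaces (n + δ)·k; here n + δ = 0.105.
Current steady state (s = 0.46): k* = (0.46/0.105)^(1/0.78) ≈ 6.6454, y* = 6.6454^0.22 ≈ 1.5169, c* = (1−0.46)·1.5169 ≈ 0.8191.
Maximizing c = f(k) − (n+δ)·k gives f'(k) = n+δ, i.e. 0.22·k^(0.22−1) = 0.105, so k_gold = (0.22/0.105)^(1/0.78) ≈ 2.5813.
y_gold = 2.5813^0.22 ≈ 1.2320, c_gold = y_gold − 0.105·k_gold ≈ 0.9609.
Gain: Δc = 0.9609 − 0.8191 ≈ 0.1418.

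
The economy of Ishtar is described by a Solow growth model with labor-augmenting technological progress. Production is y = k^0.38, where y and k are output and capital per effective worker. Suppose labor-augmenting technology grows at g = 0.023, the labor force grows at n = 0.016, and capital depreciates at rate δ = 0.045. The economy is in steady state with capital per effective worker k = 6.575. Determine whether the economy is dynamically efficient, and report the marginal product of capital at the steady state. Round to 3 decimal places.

dynamically efficient; MPK ≈ 0.118

The effective depreciation rate is n + g + δ = 0.016 + 0.023 + 0.045 = 0.084.
MPK = 0.38·k^(0.38−1) = 0.38·6.575^(-0.62) ≈ 0.1182.
MPK > 0.084, so the economy is dynamically efficient (under-saving).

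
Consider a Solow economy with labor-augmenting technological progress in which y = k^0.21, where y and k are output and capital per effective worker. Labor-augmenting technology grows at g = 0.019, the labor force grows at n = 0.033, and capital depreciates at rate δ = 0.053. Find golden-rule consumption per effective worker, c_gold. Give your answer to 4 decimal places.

Capital per effective worker breaks even when investment replaces (n + g + δ)·k; here n + g + δ = 0.105.
Golden rule sets MPK = n+g+δ: 0.21·k^(0.21−1) = 0.105, so k_gold = (0.21/0.105)^(1/0.79) ≈ 2.4046.
y_gold = 2.4046^0.21 ≈ 1.2023.
c_gold = y_gold − (n+g+δ)·k_gold = 1.2023 − 0.105·2.4046 ≈ 0.9498.

c_gold ≈ 0.9498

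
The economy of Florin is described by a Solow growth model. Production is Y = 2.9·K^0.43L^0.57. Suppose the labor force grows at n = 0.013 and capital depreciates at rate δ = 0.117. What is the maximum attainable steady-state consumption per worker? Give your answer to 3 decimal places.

The effective depreciation rate is n + δ = 0.013 + 0.117 = 0.13.
Golden rule sets MPK = n+δ: 0.43·2.9·k^(0.43−1) = 0.13, so k_gold = (0.43·2.9/0.13)^(1/0.57) ≈ 52.8046.
y_gold = 2.9·52.8046^0.43 ≈ 15.9642.
c_gold = y_gold − (n+δ)·k_gold = 15.9642 − 0.13·52.8046 ≈ 9.0996.

c_gold ≈ 9.100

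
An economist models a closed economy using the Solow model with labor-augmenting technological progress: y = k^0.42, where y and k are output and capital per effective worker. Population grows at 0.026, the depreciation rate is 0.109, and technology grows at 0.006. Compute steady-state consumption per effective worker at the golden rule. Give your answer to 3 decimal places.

Capital per effective worker breaks even when investment replaces (n + g + δ)·k; here n + g + δ = 0.141.
At the golden rule the marginal product of capital equals n+g+δ: 0.42·k^(0.42−1) = 0.141. Solving, k_gold = (0.42/0.141)^(1/0.58) ≈ 6.5659.
y_gold = 6.5659^0.42 ≈ 2.2043.
c_gold = y_gold − (n+g+δ)·k_gold = 2.2043 − 0.141·6.5659 ≈ 1.2785.

c_gold ≈ 1.278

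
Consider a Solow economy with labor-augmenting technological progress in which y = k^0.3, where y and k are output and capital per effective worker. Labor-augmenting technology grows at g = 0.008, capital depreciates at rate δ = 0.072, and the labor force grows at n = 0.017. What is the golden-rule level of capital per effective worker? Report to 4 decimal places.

n + g + δ = 0.017 + 0.008 + 0.072 = 0.097.
Setting f'(k) = n+g+δ gives 0.3·k^(0.3−1) = 0.097, hence k_gold = (0.3/0.097)^(1/0.7) ≈ 5.0176.

k_gold ≈ 5.0176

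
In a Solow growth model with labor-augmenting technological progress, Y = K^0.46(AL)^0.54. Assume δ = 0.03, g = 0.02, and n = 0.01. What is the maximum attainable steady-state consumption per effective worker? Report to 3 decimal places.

c_gold ≈ 3.062

The effective depreciation rate is n + g + δ = 0.01 + 0.02 + 0.03 = 0.06.
Setting f'(k) = n+g+δ gives 0.46·k^(0.46−1) = 0.06, hence k_gold = (0.46/0.06)^(1/0.54) ≈ 43.4671.
y_gold = 43.4671^0.46 ≈ 5.6696.
c_gold = y_gold − (n+g+δ)·k_gold = 5.6696 − 0.06·43.4671 ≈ 3.0616.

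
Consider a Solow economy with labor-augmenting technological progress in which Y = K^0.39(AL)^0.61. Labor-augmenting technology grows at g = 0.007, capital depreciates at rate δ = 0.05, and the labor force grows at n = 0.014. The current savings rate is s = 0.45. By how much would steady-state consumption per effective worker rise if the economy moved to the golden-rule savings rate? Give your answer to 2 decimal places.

Break-even investment rate: n + g + δ = 0.014 + 0.007 + 0.05 = 0.071.
Current steady state (s = 0.45): k* = (0.45/0.071)^(1/0.61) ≈ 20.6385, y* = 20.6385^0.39 ≈ 3.2563, c* = (1−0.45)·3.2563 ≈ 1.7910.
Setting f'(k) = n+g+δ gives 0.39·k^(0.39−1) = 0.071, hence k_gold = (0.39/0.071)^(1/0.61) ≈ 16.3229.
y_gold = 16.3229^0.39 ≈ 2.9716, c_gold = y_gold − 0.071·k_gold ≈ 1.8127.
Gain: Δc = 1.8127 − 1.7910 ≈ 0.0217.

Δc ≈ 0.02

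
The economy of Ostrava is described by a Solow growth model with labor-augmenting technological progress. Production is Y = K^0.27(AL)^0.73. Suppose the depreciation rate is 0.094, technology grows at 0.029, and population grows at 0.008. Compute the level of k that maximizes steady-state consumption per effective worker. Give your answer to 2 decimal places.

k_gold ≈ 2.69

The effective depreciation rate is n + g + δ = 0.008 + 0.029 + 0.094 = 0.131.
At the golden rule the marginal product of capital equals n+g+δ: 0.27·k^(0.27−1) = 0.131. Solving, k_gold = (0.27/0.131)^(1/0.73) ≈ 2.6932.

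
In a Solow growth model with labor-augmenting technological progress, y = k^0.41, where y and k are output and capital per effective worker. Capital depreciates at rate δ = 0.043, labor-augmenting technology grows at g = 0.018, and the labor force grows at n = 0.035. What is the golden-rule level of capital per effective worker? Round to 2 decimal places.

Capital per effective worker breaks even when investment replaces (n + g + δ)·k; here n + g + δ = 0.096.
At the golden rule the marginal product of capital equals n+g+δ: 0.41·k^(0.41−1) = 0.096. Solving, k_gold = (0.41/0.096)^(1/0.59) ≈ 11.7129.

k_gold ≈ 11.71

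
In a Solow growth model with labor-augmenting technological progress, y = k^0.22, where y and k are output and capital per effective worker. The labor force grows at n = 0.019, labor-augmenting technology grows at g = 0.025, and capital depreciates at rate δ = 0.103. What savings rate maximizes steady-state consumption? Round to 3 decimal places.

s_gold = 0.220

The effective depreciation rate is n + g + δ = 0.019 + 0.025 + 0.103 = 0.147.
At the golden rule MPK = n+g+δ, and in any Cobb-Douglas steady state s = (n+g+δ)·k/y = MPK·k/y = capital's share 0.22.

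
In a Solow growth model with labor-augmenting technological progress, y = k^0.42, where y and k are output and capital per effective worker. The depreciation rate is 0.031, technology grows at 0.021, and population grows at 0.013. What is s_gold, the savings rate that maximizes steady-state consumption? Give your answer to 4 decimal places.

s_gold = 0.4200

n + g + δ = 0.013 + 0.021 + 0.031 = 0.065.
At the golden rule MPK = n+g+δ, and in any Cobb-Douglas steady state s = (n+g+δ)·k/y = MPK·k/y = capital's share 0.42.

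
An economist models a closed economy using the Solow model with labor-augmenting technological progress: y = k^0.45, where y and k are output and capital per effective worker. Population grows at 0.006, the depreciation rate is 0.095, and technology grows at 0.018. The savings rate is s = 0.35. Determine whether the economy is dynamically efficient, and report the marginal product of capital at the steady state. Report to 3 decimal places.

The effective depreciation rate is n + g + δ = 0.006 + 0.018 + 0.095 = 0.119.
Steady-state k*: s·k^0.45 = 0.119·k gives k* = (0.35/0.119)^(1/0.55) ≈ 7.1098.
MPK = 0.45·7.1098^(-0.55) ≈ 0.1530.
MPK > n+g+δ = 0.119, so the economy is dynamically efficient (under-saving).

dynamically efficient; MPK ≈ 0.153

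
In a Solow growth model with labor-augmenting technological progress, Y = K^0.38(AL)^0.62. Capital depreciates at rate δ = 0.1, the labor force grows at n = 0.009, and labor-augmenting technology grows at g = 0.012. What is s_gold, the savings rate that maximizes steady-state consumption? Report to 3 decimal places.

Break-even investment rate: n + g + δ = 0.009 + 0.012 + 0.1 = 0.121.
At the golden rule MPK = n+g+δ, and in any Cobb-Douglas steady state s = (n+g+δ)·k/y = MPK·k/y = capital's share 0.38.

s_gold = 0.380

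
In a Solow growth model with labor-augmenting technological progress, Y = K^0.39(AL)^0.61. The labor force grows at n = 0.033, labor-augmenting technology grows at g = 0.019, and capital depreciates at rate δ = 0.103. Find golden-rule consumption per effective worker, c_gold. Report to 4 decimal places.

Capital per effective worker breaks even when investment replaces (n + g + δ)·k; here n + g + δ = 0.155.
Setting f'(k) = n+g+δ gives 0.39·k^(0.39−1) = 0.155, hence k_gold = (0.39/0.155)^(1/0.61) ≈ 4.5388.
y_gold = 4.5388^0.39 ≈ 1.8039.
c_gold = y_gold − (n+g+δ)·k_gold = 1.8039 − 0.155·4.5388 ≈ 1.1004.

c_gold ≈ 1.1004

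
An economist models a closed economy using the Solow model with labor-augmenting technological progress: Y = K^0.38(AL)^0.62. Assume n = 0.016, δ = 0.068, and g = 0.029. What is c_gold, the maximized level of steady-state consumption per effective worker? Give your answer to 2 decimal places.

n + g + δ = 0.016 + 0.029 + 0.068 = 0.113.
At the golden rule the marginal product of capital equals n+g+δ: 0.38·k^(0.38−1) = 0.113. Solving, k_gold = (0.38/0.113)^(1/0.62) ≈ 7.0717.
y_gold = 7.0717^0.38 ≈ 2.1029.
c_gold = y_gold − (n+g+δ)·k_gold = 2.1029 − 0.113·7.0717 ≈ 1.3038.

c_gold ≈ 1.30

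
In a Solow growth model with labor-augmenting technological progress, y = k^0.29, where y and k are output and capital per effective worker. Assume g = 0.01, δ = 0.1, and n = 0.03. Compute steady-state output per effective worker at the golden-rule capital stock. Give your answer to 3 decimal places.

y_gold ≈ 1.346

The effective depreciation rate is n + g + δ = 0.03 + 0.01 + 0.1 = 0.14.
At the golden rule the marginal product of capital equals n+g+δ: 0.29·k^(0.29−1) = 0.14. Solving, k_gold = (0.29/0.14)^(1/0.71) ≈ 2.7890.
Output: y_gold = k_gold^0.29 = 2.7890^0.29 ≈ 1.3464.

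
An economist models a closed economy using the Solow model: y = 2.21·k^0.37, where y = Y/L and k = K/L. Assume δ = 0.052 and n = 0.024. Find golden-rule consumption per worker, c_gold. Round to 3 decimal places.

c_gold ≈ 5.620

Capital per worker breaks even when investment replaces (n + δ)·k; here n + δ = 0.076.
At the golden rule the marginal product of capital equals n+δ: 0.37·2.21·k^(0.37−1) = 0.076. Solving, k_gold = (0.37·2.21/0.076)^(1/0.63) ≈ 43.4257.
y_gold = 2.21·43.4257^0.37 ≈ 8.9199.
c_gold = y_gold − (n+δ)·k_gold = 8.9199 − 0.076·43.4257 ≈ 5.6195.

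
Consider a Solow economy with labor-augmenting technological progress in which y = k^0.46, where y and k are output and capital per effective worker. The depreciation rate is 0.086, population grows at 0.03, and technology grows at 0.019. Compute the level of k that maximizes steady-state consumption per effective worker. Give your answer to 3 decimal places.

The effective depreciation rate is n + g + δ = 0.03 + 0.019 + 0.086 = 0.135.
At the golden rule the marginal product of capital equals n+g+δ: 0.46·k^(0.46−1) = 0.135. Solving, k_gold = (0.46/0.135)^(1/0.54) ≈ 9.6821.

k_gold ≈ 9.682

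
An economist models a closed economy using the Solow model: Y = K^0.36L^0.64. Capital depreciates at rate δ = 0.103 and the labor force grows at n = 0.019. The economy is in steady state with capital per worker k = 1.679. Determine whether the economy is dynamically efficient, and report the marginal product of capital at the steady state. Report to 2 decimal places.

dynamically efficient; MPK ≈ 0.26

The effective depreciation rate is n + δ = 0.019 + 0.103 = 0.122.
MPK = 0.36·k^(0.36−1) = 0.36·1.679^(-0.64) ≈ 0.2584.
MPK > 0.122, so the economy is dynamically efficient (under-saving).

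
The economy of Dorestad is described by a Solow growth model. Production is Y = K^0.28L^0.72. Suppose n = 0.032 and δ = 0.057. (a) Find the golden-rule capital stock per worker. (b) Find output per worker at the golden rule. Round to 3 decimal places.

n + δ = 0.032 + 0.057 = 0.089.
Golden rule sets MPK = n+δ: 0.28·k^(0.28−1) = 0.089, so k_gold = (0.28/0.089)^(1/0.72) ≈ 4.9130.
y_gold = 4.9130^0.28 ≈ 1.5616.

(a) k_gold ≈ 4.913; (b) y_gold ≈ 1.562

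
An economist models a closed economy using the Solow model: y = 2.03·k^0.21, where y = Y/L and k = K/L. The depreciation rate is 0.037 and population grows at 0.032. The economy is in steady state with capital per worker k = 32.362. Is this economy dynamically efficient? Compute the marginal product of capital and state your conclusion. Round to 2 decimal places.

Break-even investment rate: n + δ = 0.032 + 0.037 = 0.069.
MPK = 0.21·2.03·k^(0.21−1) = 0.21·2.03·32.362^(-0.79) ≈ 0.0273.
MPK < 0.069, so the economy is dynamically inefficient (over-saving).

dynamically inefficient; MPK ≈ 0.03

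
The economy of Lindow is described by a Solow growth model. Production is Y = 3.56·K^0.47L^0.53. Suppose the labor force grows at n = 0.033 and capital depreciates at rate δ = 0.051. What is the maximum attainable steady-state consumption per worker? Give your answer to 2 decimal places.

Break-even investment rate: n + δ = 0.033 + 0.051 = 0.084.
Setting f'(k) = n+δ gives 0.47·3.56·k^(0.47−1) = 0.084, hence k_gold = (0.47·3.56/0.084)^(1/0.53) ≈ 282.7809.
y_gold = 3.56·282.7809^0.47 ≈ 50.5396.
c_gold = y_gold − (n+δ)·k_gold = 50.5396 − 0.084·282.7809 ≈ 26.7860.

c_gold ≈ 26.79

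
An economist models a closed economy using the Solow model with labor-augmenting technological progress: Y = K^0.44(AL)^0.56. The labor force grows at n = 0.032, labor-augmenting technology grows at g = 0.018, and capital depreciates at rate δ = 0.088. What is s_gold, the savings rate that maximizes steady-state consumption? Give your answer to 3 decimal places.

Break-even investment rate: n + g + δ = 0.032 + 0.018 + 0.088 = 0.138.
At the golden rule MPK = n+g+δ, and in any Cobb-Douglas steady state s = (n+g+δ)·k/y = MPK·k/y = capital's share 0.44.

s_gold = 0.440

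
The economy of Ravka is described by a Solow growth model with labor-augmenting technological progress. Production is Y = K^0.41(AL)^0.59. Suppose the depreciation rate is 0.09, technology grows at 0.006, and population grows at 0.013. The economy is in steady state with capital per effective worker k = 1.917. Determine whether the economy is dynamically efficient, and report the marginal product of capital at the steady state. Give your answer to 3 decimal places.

Break-even investment rate: n + g + δ = 0.013 + 0.006 + 0.09 = 0.109.
MPK = 0.41·k^(0.41−1) = 0.41·1.917^(-0.59) ≈ 0.2793.
MPK > 0.109, so the economy is dynamically efficient (under-saving).

dynamically efficient; MPK ≈ 0.279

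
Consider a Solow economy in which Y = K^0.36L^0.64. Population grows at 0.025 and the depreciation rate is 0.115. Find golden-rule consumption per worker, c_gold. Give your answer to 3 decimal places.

c_gold ≈ 1.089

Capital per worker breaks even when investment replaces (n + δ)·k; here n + δ = 0.14.
Golden rule sets MPK = n+δ: 0.36·k^(0.36−1) = 0.14, so k_gold = (0.36/0.14)^(1/0.64) ≈ 4.3742.
y_gold = 4.3742^0.36 ≈ 1.7011.
c_gold = y_gold − (n+δ)·k_gold = 1.7011 − 0.14·4.3742 ≈ 1.0887.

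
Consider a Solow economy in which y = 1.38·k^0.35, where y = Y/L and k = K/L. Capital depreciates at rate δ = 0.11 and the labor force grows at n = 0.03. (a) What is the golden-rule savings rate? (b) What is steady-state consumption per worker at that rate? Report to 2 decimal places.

Capital per worker breaks even when investment replaces (n + δ)·k; here n + δ = 0.14.
For Cobb-Douglas, s_gold equals capital's share: s_gold = 0.35.
Maximizing c = f(k) − (n+δ)·k gives f'(k) = n+δ, i.e. 0.35·1.38·k^(0.35−1) = 0.14, so k_gold = (0.35·1.38/0.14)^(1/0.65) ≈ 6.7207.
y_gold = 1.38·6.7207^0.35 ≈ 2.6883; c_gold = (1−0.35)·y_gold ≈ 1.7474.

(a) s_gold = 0.35; (b) c_gold ≈ 1.75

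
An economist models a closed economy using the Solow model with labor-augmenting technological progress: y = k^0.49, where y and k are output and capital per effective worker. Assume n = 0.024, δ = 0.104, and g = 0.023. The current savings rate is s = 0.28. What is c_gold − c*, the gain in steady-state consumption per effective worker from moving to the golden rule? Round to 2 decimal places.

Δc ≈ 0.28

The effective depreciation rate is n + g + δ = 0.024 + 0.023 + 0.104 = 0.151.
Current steady state (s = 0.28): k* = (0.28/0.151)^(1/0.51) ≈ 3.3562, y* = 3.3562^0.49 ≈ 1.8099, c* = (1−0.28)·1.8099 ≈ 1.3032.
Maximizing c = f(k) − (n+g+δ)·k gives f'(k) = n+g+δ, i.e. 0.49·k^(0.49−1) = 0.151, so k_gold = (0.49/0.151)^(1/0.51) ≈ 10.0552.
y_gold = 10.0552^0.49 ≈ 3.0986, c_gold = y_gold − 0.151·k_gold ≈ 1.5803.
Gain: Δc = 1.5803 − 1.3032 ≈ 0.2772.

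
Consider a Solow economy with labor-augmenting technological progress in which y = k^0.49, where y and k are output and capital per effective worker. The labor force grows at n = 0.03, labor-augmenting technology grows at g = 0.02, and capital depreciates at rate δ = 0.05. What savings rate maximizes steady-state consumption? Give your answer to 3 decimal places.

s_gold = 0.490

Capital per effective worker breaks even when investment replaces (n + g + δ)·k; here n + g + δ = 0.1.
At the golden rule MPK = n+g+δ, and in any Cobb-Douglas steady state s = (n+g+δ)·k/y = MPK·k/y = capital's share 0.49.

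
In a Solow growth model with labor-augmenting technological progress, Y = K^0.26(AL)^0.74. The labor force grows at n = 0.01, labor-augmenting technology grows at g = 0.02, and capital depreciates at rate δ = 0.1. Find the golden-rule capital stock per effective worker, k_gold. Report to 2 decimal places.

k_gold ≈ 2.55

The effective depreciation rate is n + g + δ = 0.01 + 0.02 + 0.1 = 0.13.
At the golden rule the marginal product of capital equals n+g+δ: 0.26·k^(0.26−1) = 0.13. Solving, k_gold = (0.26/0.13)^(1/0.74) ≈ 2.5515.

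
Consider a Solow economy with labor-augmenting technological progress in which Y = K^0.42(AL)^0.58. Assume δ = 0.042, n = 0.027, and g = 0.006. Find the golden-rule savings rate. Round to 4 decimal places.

s_gold = 0.4200

Break-even investment rate: n + g + δ = 0.027 + 0.006 + 0.042 = 0.075.
At the golden rule MPK = n+g+δ, and in any Cobb-Douglas steady state s = (n+g+δ)·k/y = MPK·k/y = capital's share 0.42.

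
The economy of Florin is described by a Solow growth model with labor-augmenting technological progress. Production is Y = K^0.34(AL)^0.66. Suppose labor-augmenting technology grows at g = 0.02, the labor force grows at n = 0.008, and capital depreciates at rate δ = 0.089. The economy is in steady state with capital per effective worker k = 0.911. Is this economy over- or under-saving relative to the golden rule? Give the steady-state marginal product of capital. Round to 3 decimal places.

under-saving; MPK ≈ 0.362

n + g + δ = 0.008 + 0.02 + 0.089 = 0.117.
MPK = 0.34·k^(0.34−1) = 0.34·0.911^(-0.66) ≈ 0.3616.
MPK > 0.117, so the economy is dynamically efficient (under-saving).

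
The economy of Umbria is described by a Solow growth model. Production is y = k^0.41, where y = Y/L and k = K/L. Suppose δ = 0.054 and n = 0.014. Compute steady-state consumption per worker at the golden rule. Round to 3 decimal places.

n + δ = 0.014 + 0.054 = 0.068.
Setting f'(k) = n+δ gives 0.41·k^(0.41−1) = 0.068, hence k_gold = (0.41/0.068)^(1/0.59) ≈ 21.0136.
y_gold = 21.0136^0.41 ≈ 3.4852.
c_gold = y_gold − (n+δ)·k_gold = 3.4852 − 0.068·21.0136 ≈ 2.0563.

c_gold ≈ 2.056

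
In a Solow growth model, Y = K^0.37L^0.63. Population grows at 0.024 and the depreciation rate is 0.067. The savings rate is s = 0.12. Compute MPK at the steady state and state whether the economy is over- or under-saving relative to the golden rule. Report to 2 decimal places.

The effective depreciation rate is n + δ = 0.024 + 0.067 = 0.091.
Steady-state k*: s·k^0.37 = 0.091·k gives k* = (0.12/0.091)^(1/0.63) ≈ 1.5513.
MPK = 0.37·1.5513^(-0.63) ≈ 0.2806.
MPK > n+δ = 0.091, so the economy is dynamically efficient (under-saving).

under-saving; MPK ≈ 0.28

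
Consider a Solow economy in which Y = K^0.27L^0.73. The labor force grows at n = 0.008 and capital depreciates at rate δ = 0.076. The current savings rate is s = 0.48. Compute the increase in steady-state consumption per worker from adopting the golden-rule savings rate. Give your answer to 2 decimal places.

Δc ≈ 0.13

n + δ = 0.008 + 0.076 = 0.084.
Current steady state (s = 0.48): k* = (0.48/0.084)^(1/0.73) ≈ 10.8877, y* = 10.8877^0.27 ≈ 1.9053, c* = (1−0.48)·1.9053 ≈ 0.9908.
Setting f'(k) = n+δ gives 0.27·k^(0.27−1) = 0.084, hence k_gold = (0.27/0.084)^(1/0.73) ≈ 4.9504.
y_gold = 4.9504^0.27 ≈ 1.5401, c_gold = y_gold − 0.084·k_gold ≈ 1.1243.
Gain: Δc = 1.1243 − 0.9908 ≈ 0.1335.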